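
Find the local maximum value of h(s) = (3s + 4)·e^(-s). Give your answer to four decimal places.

4.1868

Differentiating with the product rule gives h'(s) = (-3s - 1)·e^(-s). Since e^(-s) > 0, the only critical point is s = -1/3.
h''(-1/3) has the same sign as -3 < 0, so this is a local maximum.
h(-1/3) = (3)·e^(1/3) ≈ 4.1868.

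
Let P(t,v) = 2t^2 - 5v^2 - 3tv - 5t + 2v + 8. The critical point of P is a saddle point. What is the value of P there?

∂P/∂t = 4t - 3v - 5 = 0 and ∂P/∂v = -3t - 10v + 2 = 0, so (t, v) = (8/7, -1/7).
The Hessian has P_{tt} = 4, P_{vv} = -10, P_{tv} = -3, giving D = -49 < 0, so the point is a saddle point.
P(8/7, -1/7) = 5.

5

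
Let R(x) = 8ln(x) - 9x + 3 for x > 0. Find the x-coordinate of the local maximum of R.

8/9

R'(x) = 8/x − 9 = 0 gives x = 8/9.
R''(x) = -8/x², which is negative for x > 0, so this is a local maximum.
R(8/9) = 8·ln(8/9) - 8 + 3 ≈ -5.9423.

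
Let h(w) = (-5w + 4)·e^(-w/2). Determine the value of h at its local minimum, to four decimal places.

-2.4660

Differentiating with the product rule gives h'(w) = ((5/2)w - 7)·e^(-w/2). Since e^(-w/2) > 0, the only critical point is w = 14/5.
h''(14/5) has the same sign as 5/2 > 0, so this is a local minimum.
h(14/5) = (-10)·e^(-7/5) ≈ -2.4660.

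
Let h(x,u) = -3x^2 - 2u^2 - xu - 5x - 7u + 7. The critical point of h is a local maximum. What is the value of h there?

∂h/∂x = -6x - u - 5 = 0 and ∂h/∂u = -x - 4u - 7 = 0, so (x, u) = (-13/23, -37/23).
The Hessian has h_{xx} = -6, h_{uu} = -4, h_{xu} = -1, giving D = 23 > 0 with h_{xx} < 0, so the point is a local maximum.
h(-13/23, -37/23) = 323/23.

323/23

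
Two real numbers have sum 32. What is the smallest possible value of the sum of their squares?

With a + b = 32, a^2 + b^2 = a^2 + (32 − a)^2.
The derivative 2a − 2(32 − a) = 4a − 64 vanishes at a = 16; second derivative 4 > 0, a minimum.
The minimum is 2·(16)^2 = 512.

512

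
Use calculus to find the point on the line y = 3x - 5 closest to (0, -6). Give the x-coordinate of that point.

-3/10

Minimize D(x)^2 = (x + 0)^2 + (3x + 1)^2.
d/dx[D^2] = 2(x + 0) + 2·3·(3x + 1) = 0 ⇒ x = -3/10.
Then y = -59/10 and the distance is √(1/10) ≈ 0.3162.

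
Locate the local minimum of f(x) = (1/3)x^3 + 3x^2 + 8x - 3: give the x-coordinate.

f'(x) = x^2 + 6x + 8. Setting f'(x) = 0 gives x ∈ {-4, -2}.
Since f''(x) = 2x + 6, we get f''(-4) = -2 < 0 ⇒ local maximum; f''(-2) = 2 > 0 ⇒ local minimum.
The local minimum is f(-2) = -29/3.

-2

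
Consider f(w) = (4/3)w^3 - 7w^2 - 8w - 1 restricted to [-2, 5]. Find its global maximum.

13/12

f'(w) = 4w^2 - 14w - 8, which vanishes at w = -1/2 and w = 4.
Evaluating at the critical points and endpoints: f(-2) = -71/3; f(-1/2) = 13/12; f(4) = -179/3; f(5) = -148/3.
Hence the absolute maximum is 13/12 at w = -1/2.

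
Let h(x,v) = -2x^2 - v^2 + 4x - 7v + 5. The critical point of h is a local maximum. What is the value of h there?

∂h/∂x = -4x + 4 = 0 and ∂h/∂v = -2v - 7 = 0, so (x, v) = (1, -7/2).
The Hessian has h_{xx} = -4, h_{vv} = -2, h_{xv} = 0, giving D = 8 > 0 with h_{xx} < 0, so the point is a local maximum.
h(1, -7/2) = 77/4.

77/4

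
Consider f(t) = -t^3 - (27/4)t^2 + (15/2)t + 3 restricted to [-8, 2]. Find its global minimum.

-313/4

The derivative is -3t^2 - (27/2)t + 15/2, which vanishes at t = -5 and t = 1/2.
Compare values at every candidate in [-8, 2]: f(-8) = 23; f(-5) = -313/4; f(1/2) = 79/16; f(2) = -17.
The minimum over the interval is -313/4, attained at t = -5.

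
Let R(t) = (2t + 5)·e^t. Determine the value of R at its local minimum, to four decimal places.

By the product rule, R'(t) = (2t + 7)·e^t. Since e^t > 0, the only critical point is t = -7/2.
R''(-7/2) has the same sign as 2 > 0, so this is a local minimum.
R(-7/2) = (-2)·e^(-7/2) ≈ -0.0604.

-0.0604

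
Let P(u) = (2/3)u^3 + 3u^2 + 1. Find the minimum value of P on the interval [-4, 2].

The derivative is 2u^2 + 6u, which vanishes at u = -3 and u = 0.
Compare values at every candidate in [-4, 2]: P(-4) = 19/3,  P(-3) = 10,  P(0) = 1,  P(2) = 55/3.
Hence the absolute minimum is 1 at u = 0.

1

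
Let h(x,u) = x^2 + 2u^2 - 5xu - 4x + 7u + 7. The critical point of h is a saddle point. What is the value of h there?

60/17

∂h/∂x = 2x - 5u - 4 = 0 and ∂h/∂u = -5x + 4u + 7 = 0, so (x, u) = (19/17, -6/17).
The Hessian has h_{xx} = 2, h_{uu} = 4, h_{xu} = -5, giving D = -17 < 0, so the point is a saddle point.
h(19/17, -6/17) = 60/17.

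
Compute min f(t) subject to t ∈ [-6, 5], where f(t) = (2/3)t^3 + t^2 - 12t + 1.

-35

The derivative is 2t^2 + 2t - 12, which vanishes at t = -3 and t = 2.
Candidates: f(-6) = -35; f(-3) = 28; f(2) = -41/3; f(5) = 148/3.
Hence the absolute minimum is -35 at t = -6.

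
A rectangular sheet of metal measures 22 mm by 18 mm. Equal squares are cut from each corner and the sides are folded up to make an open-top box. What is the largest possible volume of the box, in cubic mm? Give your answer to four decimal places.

With cut size x, the volume is V(x) = x(22 − 2x)(18 − 2x) for 0 < x < 9.
V'(x) = 12x^2 − 160x + 396. Setting V'(x) = 0 gives x ≈ 3.2837 (the root in (0, 9)).
V''(x) = 24x − 160 is negative there, so this is the maximum; V ≈ 579.3588.

579.3588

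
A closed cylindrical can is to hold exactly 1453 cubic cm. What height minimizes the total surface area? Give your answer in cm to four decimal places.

With radius r and height h, πr²h = 1453 so h = 1453/(πr²), and S(r) = 2πr² + 2πrh = 2πr² + 2·1453/r.
S'(r) = 4πr − 2·1453/r² = 0 ⇒ r³ = 1453/(2π), so r ≈ 6.1380 and h = 2r ≈ 12.2760.
S''(r) = 4π + 4·1453/r³ > 0, so this is the minimum; S ≈ 710.1634.

12.2760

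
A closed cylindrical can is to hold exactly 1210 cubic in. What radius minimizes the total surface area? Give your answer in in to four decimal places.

5.7748

With radius r and height h, πr²h = 1210 so h = 1210/(πr²), and S(r) = 2πr² + 2πrh = 2πr² + 2·1210/r.
S'(r) = 4πr − 2·1210/r² = 0 ⇒ r³ = 1210/(2π), so r ≈ 5.7748 and h = 2r ≈ 11.5496.
S''(r) = 4π + 4·1210/r³ > 0, so this is the minimum; S ≈ 628.5958.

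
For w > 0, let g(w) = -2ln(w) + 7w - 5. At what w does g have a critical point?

2/7

g'(w) = -2/w + 7 = 0 gives w = 2/7.
g''(w) = 2/w², which is positive for w > 0, so this is a local minimum.
g(2/7) = -2·ln(2/7) + 2 - 5 ≈ -0.4945.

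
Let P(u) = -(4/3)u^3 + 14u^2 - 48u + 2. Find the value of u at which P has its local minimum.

P'(u) = -4u^2 + 28u - 48 = 0 at u = 3, 4.
Since P''(u) = -8u + 28, we get P''(3) = 4 > 0 ⇒ local minimum; P''(4) = -4 < 0 ⇒ local maximum.
The local minimum is P(3) = -52.

3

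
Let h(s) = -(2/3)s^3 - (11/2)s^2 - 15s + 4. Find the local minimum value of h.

h'(s) = -2s^2 - 11s - 15. Setting h'(s) = 0 gives s ∈ {-3, -5/2}.
Second-derivative test with h''(s) = -4s - 11: h''(-3) = 1 > 0 ⇒ local minimum; h''(-5/2) = -1 < 0 ⇒ local maximum.
The local minimum is h(-3) = 35/2.

35/2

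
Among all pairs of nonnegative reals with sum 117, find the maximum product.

With x + y = 117, the product is P(x) = x(117 − x).
P'(x) = 117 − 2x = 0 gives x = 117/2; P'' = −2 < 0, so this is the maximum.
P = 117/2·117/2 = 13689/4.

13689/4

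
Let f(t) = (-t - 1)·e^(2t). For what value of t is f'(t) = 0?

By the product rule, f'(t) = (-2t - 3)·e^(2t). Since e^(2t) > 0, the only critical point is t = -3/2.
f''(-3/2) has the same sign as -2 < 0, so this is a local maximum.
f(-3/2) = (1/2)·e^(-3) ≈ 0.0249.

-3/2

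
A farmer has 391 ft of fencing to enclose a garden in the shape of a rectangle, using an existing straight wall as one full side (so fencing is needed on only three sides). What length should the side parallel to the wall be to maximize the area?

391/2

Let the sides perpendicular to the wall have length x and the parallel side y, so 2x + y = 391 and the area is A = xy = x(391 − 2x).
A'(x) = 391 − 4x = 0 gives x = 391/4, and A''(x) = −4 < 0 confirms a maximum.
Then y = 391 − 2·391/4 = 391/2 and A = 152881/8.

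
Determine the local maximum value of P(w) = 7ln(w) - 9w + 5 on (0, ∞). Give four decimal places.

-3.7592

P'(w) = 7/w − 9 = 0 gives w = 7/9.
P''(w) = -7/w², which is negative for w > 0, so this is a local maximum.
P(7/9) = 7·ln(7/9) - 7 + 5 ≈ -3.7592.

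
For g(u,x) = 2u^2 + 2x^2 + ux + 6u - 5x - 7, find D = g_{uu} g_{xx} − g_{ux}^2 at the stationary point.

∂g/∂u = 4u + x + 6 = 0 and ∂g/∂x = u + 4x - 5 = 0, so (u, x) = (-29/15, 26/15).
The Hessian has g_{uu} = 4, g_{xx} = 4, g_{ux} = 1, giving D = 15 > 0 with g_{uu} > 0, so the point is a local minimum.
D = (4)·(4) − (1)^2 = 15.

15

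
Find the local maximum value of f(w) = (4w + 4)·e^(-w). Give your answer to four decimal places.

4.0000

f'(w) = 4·e^(-w) + (4w + 4)·(-1)·e^(-w) = (-4w)·e^(-w). Since e^(-w) > 0, the only critical point is w = 0.
f''(0) has the same sign as -4 < 0, so this is a local maximum.
f(0) = (4)·e^(0) ≈ 4.0000.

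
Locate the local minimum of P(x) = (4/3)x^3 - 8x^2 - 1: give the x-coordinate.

4

P'(x) = 4x^2 - 16x. Setting P'(x) = 0 gives x ∈ {0, 4}.
Second-derivative test with P''(x) = 8x - 16: P''(0) = -16 < 0 ⇒ local maximum; P''(4) = 16 > 0 ⇒ local minimum.
So the local minimum value is P(4) = -131/3.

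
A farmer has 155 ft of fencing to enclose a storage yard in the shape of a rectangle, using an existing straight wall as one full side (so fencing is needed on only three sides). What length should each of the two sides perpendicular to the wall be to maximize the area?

155/4

Let the sides perpendicular to the wall have length x and the parallel side y, so 2x + y = 155 and the area is A = xy = x(155 − 2x).
A'(x) = 155 − 4x = 0 gives x = 155/4, and A''(x) = −4 < 0 confirms a maximum.
Then y = 155 − 2·155/4 = 155/2 and A = 24025/8.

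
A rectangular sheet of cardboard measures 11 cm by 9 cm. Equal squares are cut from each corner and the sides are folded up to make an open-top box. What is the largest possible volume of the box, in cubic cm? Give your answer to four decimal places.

With cut size x, the volume is V(x) = x(11 − 2x)(9 − 2x) for 0 < x < 4.5.
V'(x) = 12x^2 − 80x + 99. Setting V'(x) = 0 gives x ≈ 1.6419 (the root in (0, 4.5)).
V''(x) = 24x − 80 is negative there, so this is the maximum; V ≈ 72.4198.

72.4198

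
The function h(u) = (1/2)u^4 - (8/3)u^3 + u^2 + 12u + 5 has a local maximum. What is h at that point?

59/3

h'(u) = 2u^3 - 8u^2 + 2u + 12 = 0 at u = -1, 2, 3.
Since h''(u) = 6u^2 - 16u + 2, we get h''(-1) = 24 > 0 ⇒ local minimum; h''(2) = -6 < 0 ⇒ local maximum; h''(3) = 8 > 0 ⇒ local minimum.
The local maximum is h(2) = 59/3.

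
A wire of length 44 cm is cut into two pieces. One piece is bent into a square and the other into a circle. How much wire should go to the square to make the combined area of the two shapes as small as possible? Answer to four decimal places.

24.6444

Let x be the length used for the square. Square side x/4; circle radius (44−x)/(2π).
A(x) = (x/4)² + π·((44−x)/(2π))² = x²/16 + (44−x)²/(4π) for 0 ≤ x ≤ 44. A'(x) = x/8 − (44−x)/(2π) = 0 gives x = 4·44/(π+4) ≈ 24.6444.
A'' = 1/8 + 1/(2π) > 0, so this gives the minimum combined area; x ≈ 24.6444 cm to the square.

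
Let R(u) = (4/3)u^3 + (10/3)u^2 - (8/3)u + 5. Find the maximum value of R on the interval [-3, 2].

71/3

Differentiating, R'(u) = 4u^2 + (20/3)u - 8/3; which vanishes at u = -2 and u = 1/3.
Candidates: R(-3) = 7,  R(-2) = 13,  R(1/3) = 367/81,  R(2) = 71/3.
So the maximum is R(2) = 71/3.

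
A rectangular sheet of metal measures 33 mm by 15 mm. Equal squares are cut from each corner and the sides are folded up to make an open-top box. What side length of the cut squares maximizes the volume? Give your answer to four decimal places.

With cut size x, the volume is V(x) = x(33 − 2x)(15 − 2x) for 0 < x < 7.5.
V'(x) = 12x^2 − 192x + 495. Setting V'(x) = 0 gives x ≈ 3.2303 (the root in (0, 7.5)).
V''(x) = 24x − 192 is negative there, so this is the maximum; V ≈ 732.0847.

3.2303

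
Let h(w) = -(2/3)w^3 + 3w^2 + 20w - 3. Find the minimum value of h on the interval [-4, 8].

The derivative is -2w^2 + 6w + 20, which vanishes at w = -2 and w = 5.
Compare values at every candidate in [-4, 8]: h(-4) = 23/3,  h(-2) = -77/3,  h(5) = 266/3,  h(8) = 23/3.
The minimum over the interval is -77/3, attained at w = -2.

-77/3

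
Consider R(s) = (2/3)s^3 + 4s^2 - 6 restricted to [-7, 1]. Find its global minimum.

Differentiating, R'(s) = 2s^2 + 8s; which vanishes at s = -4 and s = 0.
Candidates: R(-7) = -116/3, R(-4) = 46/3, R(0) = -6, R(1) = -4/3.
Hence the absolute minimum is -116/3 at s = -7.

-116/3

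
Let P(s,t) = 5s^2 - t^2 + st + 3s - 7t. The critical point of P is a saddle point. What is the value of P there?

257/21

∂P/∂s = 10s + t + 3 = 0 and ∂P/∂t = s - 2t - 7 = 0, so (s, t) = (1/21, -73/21).
The Hessian has P_{ss} = 10, P_{tt} = -2, P_{st} = 1, giving D = -21 < 0, so the point is a saddle point.
P(1/21, -73/21) = 257/21.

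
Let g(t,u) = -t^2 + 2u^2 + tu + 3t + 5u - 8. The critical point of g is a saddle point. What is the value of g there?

-94/9

∂g/∂t = -2t + u + 3 = 0 and ∂g/∂u = t + 4u + 5 = 0, so (t, u) = (7/9, -13/9).
The Hessian has g_{tt} = -2, g_{uu} = 4, g_{tu} = 1, giving D = -9 < 0, so the point is a saddle point.
g(7/9, -13/9) = -94/9.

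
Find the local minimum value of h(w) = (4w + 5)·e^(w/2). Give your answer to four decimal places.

h'(w) = 4·e^(w/2) + (4w + 5)·(1/2)·e^(w/2) = (2w + 13/2)·e^(w/2). Since e^(w/2) > 0, the only critical point is w = -13/4.
h''(-13/4) has the same sign as 2 > 0, so this is a local minimum.
h(-13/4) = (-8)·e^(-13/8) ≈ -1.5753.

-1.5753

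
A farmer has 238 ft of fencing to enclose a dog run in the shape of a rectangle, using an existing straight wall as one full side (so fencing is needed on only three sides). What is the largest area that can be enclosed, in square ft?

Let the sides perpendicular to the wall have length x and the parallel side y, so 2x + y = 238 and the area is A = xy = x(238 − 2x).
A'(x) = 238 − 4x = 0 gives x = 119/2, and A''(x) = −4 < 0 confirms a maximum.
Then y = 238 − 2·119/2 = 119 and A = 14161/2.

14161/2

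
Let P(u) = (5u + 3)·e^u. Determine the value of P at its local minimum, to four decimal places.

By the product rule, P'(u) = (5u + 8)·e^u. Since e^u > 0, the only critical point is u = -8/5.
P''(-8/5) has the same sign as 5 > 0, so this is a local minimum.
P(-8/5) = (-5)·e^(-8/5) ≈ -1.0095.

-1.0095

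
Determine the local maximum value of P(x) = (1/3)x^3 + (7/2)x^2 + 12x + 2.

P'(x) = x^2 + 7x + 12 = 0 at x = -4, -3.
P''(x) = 2x + 7. P''(-4) = -1 < 0 ⇒ local maximum; P''(-3) = 1 > 0 ⇒ local minimum.
So the local maximum value is P(-4) = -34/3.

-34/3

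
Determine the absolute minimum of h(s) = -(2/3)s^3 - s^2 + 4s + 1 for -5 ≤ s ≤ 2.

The derivative is -2s^2 - 2s + 4, which vanishes at s = -2 and s = 1.
Candidates: h(-5) = 118/3,  h(-2) = -17/3,  h(1) = 10/3,  h(2) = -1/3.
Hence the absolute minimum is -17/3 at s = -2.

-17/3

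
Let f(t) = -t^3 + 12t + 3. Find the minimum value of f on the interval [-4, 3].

f'(t) = -3t^2 + 12, which vanishes at t = -2 and t = 2.
Evaluating at the critical points and endpoints: f(-4) = 19,  f(-2) = -13,  f(2) = 19,  f(3) = 12.
Hence the absolute minimum is -13 at t = -2.

-13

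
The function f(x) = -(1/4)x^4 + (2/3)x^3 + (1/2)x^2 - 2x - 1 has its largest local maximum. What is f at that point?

Critical points: f'(x) = -x^3 + 2x^2 + x - 2 vanishes at x = -1, 1, 2.
Since f''(x) = -3x^2 + 4x + 1, we get f''(-1) = -6 < 0 ⇒ local maximum; f''(1) = 2 > 0 ⇒ local minimum; f''(2) = -3 < 0 ⇒ local maximum.
The largest local maximum is f(-1) = 7/12.

7/12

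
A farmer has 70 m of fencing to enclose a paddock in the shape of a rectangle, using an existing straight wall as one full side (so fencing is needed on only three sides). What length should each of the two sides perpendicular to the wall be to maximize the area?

Let the sides perpendicular to the wall have length x and the parallel side y, so 2x + y = 70 and the area is A = xy = x(70 − 2x).
A'(x) = 70 − 4x = 0 gives x = 35/2, and A''(x) = −4 < 0 confirms a maximum.
Then y = 70 − 2·35/2 = 35 and A = 1225/2.

35/2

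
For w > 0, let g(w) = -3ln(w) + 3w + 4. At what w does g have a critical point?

1

g'(w) = -3/w + 3 = 0 gives w = 1.
g''(w) = 3/w², which is positive for w > 0, so this is a local minimum.
g(1) = -3·ln(1) + 3 + 4 ≈ 7.0000.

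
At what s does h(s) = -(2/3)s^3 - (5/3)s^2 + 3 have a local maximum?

Critical points: h'(s) = -2s^2 - (10/3)s vanishes at s = -5/3, 0.
h''(s) = -4s - 10/3. h''(-5/3) = 10/3 > 0 ⇒ local minimum; h''(0) = -10/3 < 0 ⇒ local maximum.
Thus h has its local maximum at s = 0, with value 3.

0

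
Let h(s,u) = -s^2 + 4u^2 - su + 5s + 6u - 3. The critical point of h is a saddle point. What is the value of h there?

∂h/∂s = -2s - u + 5 = 0 and ∂h/∂u = -s + 8u + 6 = 0, so (s, u) = (46/17, -7/17).
The Hessian has h_{ss} = -2, h_{uu} = 8, h_{su} = -1, giving D = -17 < 0, so the point is a saddle point.
h(46/17, -7/17) = 43/17.

43/17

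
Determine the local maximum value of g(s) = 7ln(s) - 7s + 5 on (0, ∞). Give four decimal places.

g'(s) = 7/s − 7 = 0 gives s = 1.
g''(s) = -7/s², which is negative for s > 0, so this is a local maximum.
g(1) = 7·ln(1) - 7 + 5 ≈ -2.0000.

-2.0000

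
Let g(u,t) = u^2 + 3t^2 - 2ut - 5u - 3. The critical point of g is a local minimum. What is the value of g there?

∂g/∂u = 2u - 2t - 5 = 0 and ∂g/∂t = -2u + 6t = 0, so (u, t) = (15/4, 5/4).
The Hessian has g_{uu} = 2, g_{tt} = 6, g_{ut} = -2, giving D = 8 > 0 with g_{uu} > 0, so the point is a local minimum.
g(15/4, 5/4) = -99/8.

-99/8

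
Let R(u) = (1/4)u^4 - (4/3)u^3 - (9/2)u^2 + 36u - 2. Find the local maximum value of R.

Critical points: R'(u) = u^3 - 4u^2 - 9u + 36 vanishes at u = -3, 3, 4.
Second-derivative test with R''(u) = 3u^2 - 8u - 9: R''(-3) = 42 > 0 ⇒ local minimum; R''(3) = -6 < 0 ⇒ local maximum; R''(4) = 7 > 0 ⇒ local minimum.
So the local maximum value is R(3) = 199/4.

199/4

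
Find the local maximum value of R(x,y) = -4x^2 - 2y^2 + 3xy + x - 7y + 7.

338/23

∂R/∂x = -8x + 3y + 1 = 0 and ∂R/∂y = 3x - 4y - 7 = 0, so (x, y) = (-17/23, -53/23).
The Hessian has R_{xx} = -8, R_{yy} = -4, R_{xy} = 3, giving D = 23 > 0 with R_{xx} < 0, so the point is a local maximum.
R(-17/23, -53/23) = 338/23.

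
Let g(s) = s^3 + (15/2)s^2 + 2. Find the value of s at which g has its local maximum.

g'(s) = 3s^2 + 15s. Setting g'(s) = 0 gives s ∈ {-5, 0}.
Second-derivative test with g''(s) = 6s + 15: g''(-5) = -15 < 0 ⇒ local maximum; g''(0) = 15 > 0 ⇒ local minimum.
So the local maximum value is g(-5) = 129/2.

-5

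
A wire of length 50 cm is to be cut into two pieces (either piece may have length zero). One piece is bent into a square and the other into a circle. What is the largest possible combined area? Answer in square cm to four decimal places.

198.9437

Let x be the length used for the square. Square side x/4; circle radius (50−x)/(2π).
A(x) = (x/4)² + π·((50−x)/(2π))² = x²/16 + (50−x)²/(4π) for 0 ≤ x ≤ 50. A'(x) = x/8 − (50−x)/(2π) = 0 gives x = 4·50/(π+4) ≈ 28.0050.
A'' > 0, so the interior critical point is a minimum; the maximum is at an endpoint. A(0) = 198.9437 and A(50) = 156.2500, so the largest area is 198.9437.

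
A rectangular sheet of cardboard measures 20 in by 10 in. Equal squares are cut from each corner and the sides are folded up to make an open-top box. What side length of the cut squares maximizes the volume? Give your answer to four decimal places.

With cut size x, the volume is V(x) = x(20 − 2x)(10 − 2x) for 0 < x < 5.
V'(x) = 12x^2 − 120x + 200. Setting V'(x) = 0 gives x ≈ 2.1132 (the root in (0, 5)).
V''(x) = 24x − 120 is negative there, so this is the maximum; V ≈ 192.4501.

2.1132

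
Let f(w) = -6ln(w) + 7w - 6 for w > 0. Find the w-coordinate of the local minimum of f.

6/7

f'(w) = -6/w + 7 = 0 gives w = 6/7.
f''(w) = 6/w², which is positive for w > 0, so this is a local minimum.
f(6/7) = -6·ln(6/7) + 6 - 6 ≈ 0.9249.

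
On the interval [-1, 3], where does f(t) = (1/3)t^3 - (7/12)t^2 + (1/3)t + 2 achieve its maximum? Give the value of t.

3

Differentiating, f'(t) = t^2 - (7/6)t + 1/3; which vanishes at t = 1/2 and t = 2/3.
Candidates: f(-1) = 3/4; f(1/2) = 33/16; f(2/3) = 167/81; f(3) = 27/4.
The maximum over the interval is 27/4, attained at t = 3.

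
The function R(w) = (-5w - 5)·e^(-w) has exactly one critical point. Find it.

By the product rule, R'(w) = (5w)·e^(-w). Since e^(-w) > 0, the only critical point is w = 0.
R''(0) has the same sign as 5 > 0, so this is a local minimum.
R(0) = (-5)·e^(0) ≈ -5.0000.

0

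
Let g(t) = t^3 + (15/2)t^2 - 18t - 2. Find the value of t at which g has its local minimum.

g'(t) = 3t^2 + 15t - 18 = 0 at t = -6, 1.
Since g''(t) = 6t + 15, we get g''(-6) = -21 < 0 ⇒ local maximum; g''(1) = 21 > 0 ⇒ local minimum.
So the local minimum value is g(1) = -23/2.

1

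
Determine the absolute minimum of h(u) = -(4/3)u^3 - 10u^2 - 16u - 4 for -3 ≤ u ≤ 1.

Differentiating, h'(u) = -4u^2 - 20u - 16; whose only zero in [-3, 1] is u = -1.
Candidates: h(-3) = -10, h(-1) = 10/3, h(1) = -94/3.
So the minimum is h(1) = -94/3.

-94/3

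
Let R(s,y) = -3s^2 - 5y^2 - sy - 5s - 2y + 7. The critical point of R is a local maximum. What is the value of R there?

∂R/∂s = -6s - y - 5 = 0 and ∂R/∂y = -s - 10y - 2 = 0, so (s, y) = (-48/59, -7/59).
The Hessian has R_{ss} = -6, R_{yy} = -10, R_{sy} = -1, giving D = 59 > 0 with R_{ss} < 0, so the point is a local maximum.
R(-48/59, -7/59) = 540/59.

540/59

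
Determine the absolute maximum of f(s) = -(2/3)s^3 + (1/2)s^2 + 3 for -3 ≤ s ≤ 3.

51/2

The derivative is -2s^2 + s, which vanishes at s = 0 and s = 1/2.
Compare values at every candidate in [-3, 3]: f(-3) = 51/2; f(0) = 3; f(1/2) = 73/24; f(3) = -21/2.
The maximum over the interval is 51/2, attained at s = -3.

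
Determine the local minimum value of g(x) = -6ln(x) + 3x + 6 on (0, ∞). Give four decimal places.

g'(x) = -6/x + 3 = 0 gives x = 2.
g''(x) = 6/x², which is positive for x > 0, so this is a local minimum.
g(2) = -6·ln(2) + 6 + 6 ≈ 7.8411.

7.8411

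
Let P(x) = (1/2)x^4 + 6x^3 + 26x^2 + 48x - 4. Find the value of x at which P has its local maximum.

-3

Critical points: P'(x) = 2x^3 + 18x^2 + 52x + 48 vanishes at x = -4, -3, -2.
P''(x) = 6x^2 + 36x + 52. P''(-4) = 4 > 0 ⇒ local minimum; P''(-3) = -2 < 0 ⇒ local maximum; P''(-2) = 4 > 0 ⇒ local minimum.
So the local maximum value is P(-3) = -71/2.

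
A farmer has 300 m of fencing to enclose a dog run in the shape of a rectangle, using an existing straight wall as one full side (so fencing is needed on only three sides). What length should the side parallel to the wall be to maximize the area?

Let the sides perpendicular to the wall have length x and the parallel side y, so 2x + y = 300 and the area is A = xy = x(300 − 2x).
A'(x) = 300 − 4x = 0 gives x = 75, and A''(x) = −4 < 0 confirms a maximum.
Then y = 300 − 2·75 = 150 and A = 11250.

150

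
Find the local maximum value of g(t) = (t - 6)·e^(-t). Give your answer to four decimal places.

0.0009

Differentiating with the product rule gives g'(t) = (-t + 7)·e^(-t). Since e^(-t) > 0, the only critical point is t = 7.
g''(7) has the same sign as -1 < 0, so this is a local maximum.
g(7) = (1)·e^(-7) ≈ 0.0009.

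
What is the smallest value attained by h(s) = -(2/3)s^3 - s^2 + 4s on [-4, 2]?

-20/3

h'(s) = -2s^2 - 2s + 4, which vanishes at s = -2 and s = 1.
Candidates: h(-4) = 32/3,  h(-2) = -20/3,  h(1) = 7/3,  h(2) = -4/3.
The minimum over the interval is -20/3, attained at s = -2.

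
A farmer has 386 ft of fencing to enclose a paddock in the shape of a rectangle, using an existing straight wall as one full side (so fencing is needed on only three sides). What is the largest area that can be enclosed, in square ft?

37249/2

Let the sides perpendicular to the wall have length x and the parallel side y, so 2x + y = 386 and the area is A = xy = x(386 − 2x).
A'(x) = 386 − 4x = 0 gives x = 193/2, and A''(x) = −4 < 0 confirms a maximum.
Then y = 386 − 2·193/2 = 193 and A = 37249/2.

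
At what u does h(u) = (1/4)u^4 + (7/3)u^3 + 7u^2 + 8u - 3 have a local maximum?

-2

h'(u) = u^3 + 7u^2 + 14u + 8. Setting h'(u) = 0 gives u ∈ {-4, -2, -1}.
h''(u) = 3u^2 + 14u + 14. h''(-4) = 6 > 0 ⇒ local minimum; h''(-2) = -2 < 0 ⇒ local maximum; h''(-1) = 3 > 0 ⇒ local minimum.
The local maximum is h(-2) = -17/3.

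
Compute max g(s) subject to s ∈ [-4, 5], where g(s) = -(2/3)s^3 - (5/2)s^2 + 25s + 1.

899/24

g'(s) = -2s^2 - 5s + 25, whose only zero in [-4, 5] is s = 5/2.
Evaluating at the critical points and endpoints: g(-4) = -289/3; g(5/2) = 899/24; g(5) = -119/6.
The maximum over the interval is 899/24, attained at s = 5/2.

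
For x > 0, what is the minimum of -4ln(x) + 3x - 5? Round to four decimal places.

P'(x) = -4/x + 3 = 0 gives x = 4/3.
P''(x) = 4/x², which is positive for x > 0, so this is a local minimum.
P(4/3) = -4·ln(4/3) + 4 - 5 ≈ -2.1507.

-2.1507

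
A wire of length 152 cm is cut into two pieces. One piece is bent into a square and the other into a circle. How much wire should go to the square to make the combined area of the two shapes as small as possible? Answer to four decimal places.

Let x be the length used for the square. Square side x/4; circle radius (152−x)/(2π).
A(x) = (x/4)² + π·((152−x)/(2π))² = x²/16 + (152−x)²/(4π) for 0 ≤ x ≤ 152. A'(x) = x/8 − (152−x)/(2π) = 0 gives x = 4·152/(π+4) ≈ 85.1351.
A'' = 1/8 + 1/(2π) > 0, so this gives the minimum combined area; x ≈ 85.1351 cm to the square.

85.1351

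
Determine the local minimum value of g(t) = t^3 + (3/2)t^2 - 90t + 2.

-571/2

g'(t) = 3t^2 + 3t - 90. Setting g'(t) = 0 gives t ∈ {-6, 5}.
Since g''(t) = 6t + 3, we get g''(-6) = -33 < 0 ⇒ local maximum; g''(5) = 33 > 0 ⇒ local minimum.
The local minimum is g(5) = -571/2.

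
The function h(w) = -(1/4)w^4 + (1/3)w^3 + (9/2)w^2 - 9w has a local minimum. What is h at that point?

-53/12

h'(w) = -w^3 + w^2 + 9w - 9 = 0 at w = -3, 1, 3.
h''(w) = -3w^2 + 2w + 9. h''(-3) = -24 < 0 ⇒ local maximum; h''(1) = 8 > 0 ⇒ local minimum; h''(3) = -12 < 0 ⇒ local maximum.
Thus h has its local minimum at w = 1, with value -53/12.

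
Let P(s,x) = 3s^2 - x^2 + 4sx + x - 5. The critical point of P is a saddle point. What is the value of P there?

∂P/∂s = 6s + 4x = 0 and ∂P/∂x = 4s - 2x + 1 = 0, so (s, x) = (-1/7, 3/14).
The Hessian has P_{ss} = 6, P_{xx} = -2, P_{sx} = 4, giving D = -28 < 0, so the point is a saddle point.
P(-1/7, 3/14) = -137/28.

-137/28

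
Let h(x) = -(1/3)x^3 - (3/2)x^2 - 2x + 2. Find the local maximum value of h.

17/6

h'(x) = -x^2 - 3x - 2. Setting h'(x) = 0 gives x ∈ {-2, -1}.
Since h''(x) = -2x - 3, we get h''(-2) = 1 > 0 ⇒ local minimum; h''(-1) = -1 < 0 ⇒ local maximum.
The local maximum is h(-1) = 17/6.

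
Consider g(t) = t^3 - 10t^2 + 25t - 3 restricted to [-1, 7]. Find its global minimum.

The derivative is 3t^2 - 20t + 25, which vanishes at t = 5/3 and t = 5.
Candidates: g(-1) = -39, g(5/3) = 419/27, g(5) = -3, g(7) = 25.
So the minimum is g(-1) = -39.

-39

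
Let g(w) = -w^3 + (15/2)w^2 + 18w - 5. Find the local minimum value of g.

-29/2

g'(w) = -3w^2 + 15w + 18. Setting g'(w) = 0 gives w ∈ {-1, 6}.
g''(w) = -6w + 15. g''(-1) = 21 > 0 ⇒ local minimum; g''(6) = -21 < 0 ⇒ local maximum.
Thus g has its local minimum at w = -1, with value -29/2.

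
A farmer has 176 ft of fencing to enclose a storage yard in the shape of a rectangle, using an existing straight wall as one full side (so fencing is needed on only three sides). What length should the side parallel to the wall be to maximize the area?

88

Let the sides perpendicular to the wall have length x and the parallel side y, so 2x + y = 176 and the area is A = xy = x(176 − 2x).
A'(x) = 176 − 4x = 0 gives x = 44, and A''(x) = −4 < 0 confirms a maximum.
Then y = 176 − 2·44 = 88 and A = 3872.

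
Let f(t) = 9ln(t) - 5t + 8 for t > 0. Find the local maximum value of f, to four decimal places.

f'(t) = 9/t − 5 = 0 gives t = 9/5.
f''(t) = -9/t², which is negative for t > 0, so this is a local maximum.
f(9/5) = 9·ln(9/5) - 9 + 8 ≈ 4.2901.

4.2901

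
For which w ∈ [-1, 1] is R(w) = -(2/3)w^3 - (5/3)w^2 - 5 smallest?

1

The derivative is -2w^2 - (10/3)w, whose only zero in [-1, 1] is w = 0.
Compare values at every candidate in [-1, 1]: R(-1) = -6, R(0) = -5, R(1) = -22/3.
The minimum over the interval is -22/3, attained at w = 1.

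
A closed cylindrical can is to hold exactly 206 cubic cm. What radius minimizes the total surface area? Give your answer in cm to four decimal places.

With radius r and height h, πr²h = 206 so h = 206/(πr²), and S(r) = 2πr² + 2πrh = 2πr² + 2·206/r.
S'(r) = 4πr − 2·206/r² = 0 ⇒ r³ = 206/(2π), so r ≈ 3.2006 and h = 2r ≈ 6.4012.
S''(r) = 4π + 4·206/r³ > 0, so this is the minimum; S ≈ 193.0898.

3.2006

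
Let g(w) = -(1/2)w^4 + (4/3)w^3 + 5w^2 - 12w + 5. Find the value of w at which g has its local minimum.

1

g'(w) = -2w^3 + 4w^2 + 10w - 12. Setting g'(w) = 0 gives w ∈ {-2, 1, 3}.
Second-derivative test with g''(w) = -6w^2 + 8w + 10: g''(-2) = -30 < 0 ⇒ local maximum; g''(1) = 12 > 0 ⇒ local minimum; g''(3) = -20 < 0 ⇒ local maximum.
The local minimum is g(1) = -7/6.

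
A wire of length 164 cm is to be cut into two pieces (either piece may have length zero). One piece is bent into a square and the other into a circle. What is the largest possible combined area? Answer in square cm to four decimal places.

Let x be the length used for the square. Square side x/4; circle radius (164−x)/(2π).
A(x) = (x/4)² + π·((164−x)/(2π))² = x²/16 + (164−x)²/(4π) for 0 ≤ x ≤ 164. A'(x) = x/8 − (164−x)/(2π) = 0 gives x = 4·164/(π+4) ≈ 91.8563.
A'' > 0, so the interior critical point is a minimum; the maximum is at an endpoint. A(0) = 2140.3157 and A(164) = 1681.0000, so the largest area is 2140.3157.

2140.3157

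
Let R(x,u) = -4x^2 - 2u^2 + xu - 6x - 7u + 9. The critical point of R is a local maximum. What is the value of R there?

∂R/∂x = -8x + u - 6 = 0 and ∂R/∂u = x - 4u - 7 = 0, so (x, u) = (-1, -2).
The Hessian has R_{xx} = -8, R_{uu} = -4, R_{xu} = 1, giving D = 31 > 0 with R_{xx} < 0, so the point is a local maximum.
R(-1, -2) = 19.

19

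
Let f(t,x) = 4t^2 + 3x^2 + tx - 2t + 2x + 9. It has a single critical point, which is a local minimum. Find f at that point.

391/47

∂f/∂t = 8t + x - 2 = 0 and ∂f/∂x = t + 6x + 2 = 0, so (t, x) = (14/47, -18/47).
The Hessian has f_{tt} = 8, f_{xx} = 6, f_{tx} = 1, giving D = 47 > 0 with f_{tt} > 0, so the point is a local minimum.
f(14/47, -18/47) = 391/47.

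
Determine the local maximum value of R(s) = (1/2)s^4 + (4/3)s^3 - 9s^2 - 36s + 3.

Critical points: R'(s) = 2s^3 + 4s^2 - 18s - 36 vanishes at s = -3, -2, 3.
Since R''(s) = 6s^2 + 8s - 18, we get R''(-3) = 12 > 0 ⇒ local minimum; R''(-2) = -10 < 0 ⇒ local maximum; R''(3) = 60 > 0 ⇒ local minimum.
So the local maximum value is R(-2) = 109/3.

109/3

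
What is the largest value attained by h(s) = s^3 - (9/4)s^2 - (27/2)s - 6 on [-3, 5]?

The derivative is 3s^2 - (9/2)s - 27/2, which vanishes at s = -3/2 and s = 3.
Candidates: h(-3) = -51/4,  h(-3/2) = 93/16,  h(3) = -159/4,  h(5) = -19/4.
Hence the absolute maximum is 93/16 at s = -3/2.

93/16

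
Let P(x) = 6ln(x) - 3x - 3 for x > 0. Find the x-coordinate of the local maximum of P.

2

P'(x) = 6/x − 3 = 0 gives x = 2.
P''(x) = -6/x², which is negative for x > 0, so this is a local maximum.
P(2) = 6·ln(2) - 6 - 3 ≈ -4.8411.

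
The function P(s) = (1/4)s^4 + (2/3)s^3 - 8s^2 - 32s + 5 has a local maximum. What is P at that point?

107/3

P'(s) = s^3 + 2s^2 - 16s - 32 = 0 at s = -4, -2, 4.
Second-derivative test with P''(s) = 3s^2 + 4s - 16: P''(-4) = 16 > 0 ⇒ local minimum; P''(-2) = -12 < 0 ⇒ local maximum; P''(4) = 48 > 0 ⇒ local minimum.
So the local maximum value is P(-2) = 107/3.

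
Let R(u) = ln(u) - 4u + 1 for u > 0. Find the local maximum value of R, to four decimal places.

-1.3863

R'(u) = 1/u − 4 = 0 gives u = 1/4.
R''(u) = -1/u², which is negative for u > 0, so this is a local maximum.
R(1/4) = 1·ln(1/4) - 1 + 1 ≈ -1.3863.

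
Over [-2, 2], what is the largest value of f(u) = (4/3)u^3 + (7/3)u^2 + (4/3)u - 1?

65/3

Differentiating, f'(u) = 4u^2 + (14/3)u + 4/3; which vanishes at u = -2/3 and u = -1/2.
Evaluating at the critical points and endpoints: f(-2) = -5; f(-2/3) = -101/81; f(-1/2) = -5/4; f(2) = 65/3.
So the maximum is f(2) = 65/3.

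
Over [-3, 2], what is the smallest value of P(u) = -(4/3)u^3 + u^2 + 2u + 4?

4/3

P'(u) = -4u^2 + 2u + 2, which vanishes at u = -1/2 and u = 1.
Compare values at every candidate in [-3, 2]: P(-3) = 43,  P(-1/2) = 41/12,  P(1) = 17/3,  P(2) = 4/3.
Hence the absolute minimum is 4/3 at u = 2.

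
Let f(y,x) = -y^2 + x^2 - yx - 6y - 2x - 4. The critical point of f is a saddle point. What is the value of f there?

24/5

∂f/∂y = -2y - x - 6 = 0 and ∂f/∂x = -y + 2x - 2 = 0, so (y, x) = (-14/5, -2/5).
The Hessian has f_{yy} = -2, f_{xx} = 2, f_{yx} = -1, giving D = -5 < 0, so the point is a saddle point.
f(-14/5, -2/5) = 24/5.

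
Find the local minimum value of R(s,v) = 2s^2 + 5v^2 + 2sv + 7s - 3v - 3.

∂R/∂s = 4s + 2v + 7 = 0 and ∂R/∂v = 2s + 10v - 3 = 0, so (s, v) = (-19/9, 13/18).
The Hessian has R_{ss} = 4, R_{vv} = 10, R_{sv} = 2, giving D = 36 > 0 with R_{ss} > 0, so the point is a local minimum.
R(-19/9, 13/18) = -413/36.

-413/36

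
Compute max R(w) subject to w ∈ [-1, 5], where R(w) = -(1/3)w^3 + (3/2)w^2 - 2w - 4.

Differentiating, R'(w) = -w^2 + 3w - 2; which vanishes at w = 1 and w = 2.
Compare values at every candidate in [-1, 5]: R(-1) = -1/6,  R(1) = -29/6,  R(2) = -14/3,  R(5) = -109/6.
So the maximum is R(-1) = -1/6.

-1/6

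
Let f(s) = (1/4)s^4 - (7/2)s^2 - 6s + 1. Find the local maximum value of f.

f'(s) = s^3 - 7s - 6 = 0 at s = -2, -1, 3.
f''(s) = 3s^2 - 7. f''(-2) = 5 > 0 ⇒ local minimum; f''(-1) = -4 < 0 ⇒ local maximum; f''(3) = 20 > 0 ⇒ local minimum.
Thus f has its local maximum at s = -1, with value 15/4.

15/4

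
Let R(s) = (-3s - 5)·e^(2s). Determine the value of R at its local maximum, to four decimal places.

0.0197

Differentiating with the product rule gives R'(s) = (-6s - 13)·e^(2s). Since e^(2s) > 0, the only critical point is s = -13/6.
R''(-13/6) has the same sign as -6 < 0, so this is a local maximum.
R(-13/6) = (3/2)·e^(-13/3) ≈ 0.0197.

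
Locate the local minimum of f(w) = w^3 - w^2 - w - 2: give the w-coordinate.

1

f'(w) = 3w^2 - 2w - 1. Setting f'(w) = 0 gives w ∈ {-1/3, 1}.
f''(w) = 6w - 2. f''(-1/3) = -4 < 0 ⇒ local maximum; f''(1) = 4 > 0 ⇒ local minimum.
The local minimum is f(1) = -3.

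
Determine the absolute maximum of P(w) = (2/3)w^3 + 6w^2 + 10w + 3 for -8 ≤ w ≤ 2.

The derivative is 2w^2 + 12w + 10, which vanishes at w = -5 and w = -1.
Candidates: P(-8) = -103/3; P(-5) = 59/3; P(-1) = -5/3; P(2) = 157/3.
The maximum over the interval is 157/3, attained at w = 2.

157/3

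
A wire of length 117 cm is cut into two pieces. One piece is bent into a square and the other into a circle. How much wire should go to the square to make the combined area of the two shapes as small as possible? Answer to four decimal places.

65.5316

Let x be the length used for the square. Square side x/4; circle radius (117−x)/(2π).
A(x) = (x/4)² + π·((117−x)/(2π))² = x²/16 + (117−x)²/(4π) for 0 ≤ x ≤ 117. A'(x) = x/8 − (117−x)/(2π) = 0 gives x = 4·117/(π+4) ≈ 65.5316.
A'' = 1/8 + 1/(2π) > 0, so this gives the minimum combined area; x ≈ 65.5316 cm to the square.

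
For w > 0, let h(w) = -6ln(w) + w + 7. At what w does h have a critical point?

6

h'(w) = -6/w + 1 = 0 gives w = 6.
h''(w) = 6/w², which is positive for w > 0, so this is a local minimum.
h(6) = -6·ln(6) + 6 + 7 ≈ 2.2494.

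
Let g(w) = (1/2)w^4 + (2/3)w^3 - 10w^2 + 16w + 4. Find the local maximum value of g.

Critical points: g'(w) = 2w^3 + 2w^2 - 20w + 16 vanishes at w = -4, 1, 2.
g''(w) = 6w^2 + 4w - 20. g''(-4) = 60 > 0 ⇒ local minimum; g''(1) = -10 < 0 ⇒ local maximum; g''(2) = 12 > 0 ⇒ local minimum.
So the local maximum value is g(1) = 67/6.

67/6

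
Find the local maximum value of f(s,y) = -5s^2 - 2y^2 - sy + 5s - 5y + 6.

434/39

∂f/∂s = -10s - y + 5 = 0 and ∂f/∂y = -s - 4y - 5 = 0, so (s, y) = (25/39, -55/39).
The Hessian has f_{ss} = -10, f_{yy} = -4, f_{sy} = -1, giving D = 39 > 0 with f_{ss} < 0, so the point is a local maximum.
f(25/39, -55/39) = 434/39.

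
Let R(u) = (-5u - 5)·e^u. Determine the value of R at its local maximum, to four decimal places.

Differentiating with the product rule gives R'(u) = (-5u - 10)·e^u. Since e^u > 0, the only critical point is u = -2.
R''(-2) has the same sign as -5 < 0, so this is a local maximum.
R(-2) = (5)·e^(-2) ≈ 0.6767.

0.6767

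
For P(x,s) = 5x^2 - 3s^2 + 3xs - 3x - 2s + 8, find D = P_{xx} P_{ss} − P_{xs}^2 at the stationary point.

-69

∂P/∂x = 10x + 3s - 3 = 0 and ∂P/∂s = 3x - 6s - 2 = 0, so (x, s) = (8/23, -11/69).
The Hessian has P_{xx} = 10, P_{ss} = -6, P_{xs} = 3, giving D = -69 < 0, so the point is a saddle point.
D = (10)·(-6) − (3)^2 = -69.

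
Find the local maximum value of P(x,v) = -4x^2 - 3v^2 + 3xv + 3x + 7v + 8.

∂P/∂x = -8x + 3v + 3 = 0 and ∂P/∂v = 3x - 6v + 7 = 0, so (x, v) = (1, 5/3).
The Hessian has P_{xx} = -8, P_{vv} = -6, P_{xv} = 3, giving D = 39 > 0 with P_{xx} < 0, so the point is a local maximum.
P(1, 5/3) = 46/3.

46/3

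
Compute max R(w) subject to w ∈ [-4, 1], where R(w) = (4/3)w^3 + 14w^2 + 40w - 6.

148/3

The derivative is 4w^2 + 28w + 40, whose only zero in [-4, 1] is w = -2.
Evaluating at the critical points and endpoints: R(-4) = -82/3; R(-2) = -122/3; R(1) = 148/3.
Hence the absolute maximum is 148/3 at w = 1.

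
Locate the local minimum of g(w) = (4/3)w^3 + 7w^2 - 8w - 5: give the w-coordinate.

1/2

g'(w) = 4w^2 + 14w - 8 = 0 at w = -4, 1/2.
Second-derivative test with g''(w) = 8w + 14: g''(-4) = -18 < 0 ⇒ local maximum; g''(1/2) = 18 > 0 ⇒ local minimum.
So the local minimum value is g(1/2) = -85/12.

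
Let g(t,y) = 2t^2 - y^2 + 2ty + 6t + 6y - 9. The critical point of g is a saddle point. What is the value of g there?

-12

∂g/∂t = 4t + 2y + 6 = 0 and ∂g/∂y = 2t - 2y + 6 = 0, so (t, y) = (-2, 1).
The Hessian has g_{tt} = 4, g_{yy} = -2, g_{ty} = 2, giving D = -12 < 0, so the point is a saddle point.
g(-2, 1) = -12.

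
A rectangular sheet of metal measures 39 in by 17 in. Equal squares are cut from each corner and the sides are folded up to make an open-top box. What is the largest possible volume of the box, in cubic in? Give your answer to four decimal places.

With cut size x, the volume is V(x) = x(39 − 2x)(17 − 2x) for 0 < x < 8.5.
V'(x) = 12x^2 − 224x + 663. Setting V'(x) = 0 gives x ≈ 3.6888 (the root in (0, 8.5)).
V''(x) = 24x − 224 is negative there, so this is the maximum; V ≈ 1122.4405.

1122.4405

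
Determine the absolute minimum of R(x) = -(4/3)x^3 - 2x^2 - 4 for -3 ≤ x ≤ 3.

The derivative is -4x^2 - 4x, which vanishes at x = -1 and x = 0.
Compare values at every candidate in [-3, 3]: R(-3) = 14,  R(-1) = -14/3,  R(0) = -4,  R(3) = -58.
So the minimum is R(3) = -58.

-58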